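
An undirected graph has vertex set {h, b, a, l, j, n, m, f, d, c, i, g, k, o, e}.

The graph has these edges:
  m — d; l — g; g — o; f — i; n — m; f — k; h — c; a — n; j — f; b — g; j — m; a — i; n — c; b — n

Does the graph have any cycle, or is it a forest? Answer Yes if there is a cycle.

Yes

DFS, tracking each vertex's parent; an edge to a visited non-parent vertex closes a cycle.
Start from b:
visit b (parent –)
  visit g (parent b)
    g–b: parent, skip
    visit o (parent g)
      o–g: parent, skip
    visit l (parent g)
      l–g: parent, skip
  visit n (parent b)
    n–b: parent, skip
    visit a (parent n)
      visit i (parent a)
        visit f (parent i)
          visit k (parent f)
            k–f: parent, skip
          f–i: parent, skip
          visit j (parent f)
            visit m (parent j)
              m–j: parent, skip
              m–n: n visited and ≠ parent → cycle
Cycle: n – a – i – f – j – m – n.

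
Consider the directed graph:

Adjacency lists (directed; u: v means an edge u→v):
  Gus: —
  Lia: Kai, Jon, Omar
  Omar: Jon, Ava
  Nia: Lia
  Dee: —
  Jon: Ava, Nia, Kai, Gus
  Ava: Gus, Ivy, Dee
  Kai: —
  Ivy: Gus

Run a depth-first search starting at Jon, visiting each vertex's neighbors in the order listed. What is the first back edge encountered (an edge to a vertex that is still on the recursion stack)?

DFS from Jon (visiting each vertex's neighbors in the order listed); mark gray on enter, black on exit:
Jon gray
  Ava gray
    Gus gray
    Gus black
    Ivy gray
      Ivy→Gus: Gus black — skip
    Ivy black
    Dee gray
    Dee black
  Ava black
  Nia gray
    Lia gray
      Kai gray
      Kai black
      Lia→Jon: Jon is gray → back edge
First back edge: Lia → Jon.

Lia→Jon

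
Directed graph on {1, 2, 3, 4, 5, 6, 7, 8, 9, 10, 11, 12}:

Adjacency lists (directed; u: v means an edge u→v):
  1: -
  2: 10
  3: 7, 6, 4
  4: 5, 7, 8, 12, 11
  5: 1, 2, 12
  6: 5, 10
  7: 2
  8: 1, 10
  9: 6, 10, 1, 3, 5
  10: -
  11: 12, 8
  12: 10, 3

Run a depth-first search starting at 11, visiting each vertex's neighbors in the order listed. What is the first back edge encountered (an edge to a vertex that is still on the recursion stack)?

DFS from 11 (visiting each vertex's neighbors in the order listed); mark gray on enter, black on exit:
11 gray
  12 gray
    10 gray
    10 black
    3 gray
      7 gray
        2 gray
          2→10: 10 black — skip
        2 black
      7 black
      6 gray
        5 gray
          1 gray
          1 black
          5→2: 2 black — skip
          5→12: 12 is gray → back edge
First back edge: 5 → 12.

5→12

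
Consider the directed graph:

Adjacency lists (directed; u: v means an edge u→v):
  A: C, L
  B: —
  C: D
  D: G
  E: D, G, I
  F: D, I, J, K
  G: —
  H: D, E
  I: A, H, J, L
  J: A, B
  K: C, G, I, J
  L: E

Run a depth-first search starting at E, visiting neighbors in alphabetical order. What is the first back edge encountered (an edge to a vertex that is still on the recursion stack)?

L->E

DFS from E (visiting neighbors in alphabetical order); mark gray on enter, black on exit:
E gray
  D gray
    G gray
    G black
  D black
  E→G: G black — skip
  I gray
    A gray
      C gray
        C→D: D black — skip
      C black
      L gray
        L→E: E is gray → back edge
First back edge: L → E.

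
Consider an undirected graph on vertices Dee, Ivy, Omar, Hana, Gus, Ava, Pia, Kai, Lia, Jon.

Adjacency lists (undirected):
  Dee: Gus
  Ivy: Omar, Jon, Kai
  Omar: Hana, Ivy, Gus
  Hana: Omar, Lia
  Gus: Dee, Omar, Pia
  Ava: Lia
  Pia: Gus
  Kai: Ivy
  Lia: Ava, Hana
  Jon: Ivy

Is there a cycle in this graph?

DFS, tracking each vertex's parent; an edge to a visited non-parent vertex closes a cycle.
Start from Pia:
visit Pia (parent –)
  visit Gus (parent Pia)
    visit Dee (parent Gus)
      Dee–Gus: parent, skip
    visit Omar (parent Gus)
      visit Hana (parent Omar)
        Hana–Omar: parent, skip
        visit Lia (parent Hana)
          visit Ava (parent Lia)
            Ava–Lia: parent, skip
          Lia–Hana: parent, skip
      visit Ivy (parent Omar)
        Ivy–Omar: parent, skip
        visit Jon (parent Ivy)
          Jon–Ivy: parent, skip
        visit Kai (parent Ivy)
          Kai–Ivy: parent, skip
      Omar–Gus: parent, skip
    Gus–Pia: parent, skip
No non-parent visited neighbor found — the graph is a forest.

No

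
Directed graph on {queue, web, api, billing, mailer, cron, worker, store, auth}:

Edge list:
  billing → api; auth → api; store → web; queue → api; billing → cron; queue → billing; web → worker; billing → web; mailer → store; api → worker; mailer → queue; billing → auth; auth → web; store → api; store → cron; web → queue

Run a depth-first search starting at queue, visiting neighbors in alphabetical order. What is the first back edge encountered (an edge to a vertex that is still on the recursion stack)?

web->queue

DFS from queue (visiting neighbors in alphabetical order); mark gray on enter, black on exit:
queue gray
  api gray
    worker gray
    worker black
  api black
  billing gray
    billing→api: api black — skip
    auth gray
      auth→api: api black — skip
      web gray
        web→queue: queue is gray → back edge
First back edge: web → queue.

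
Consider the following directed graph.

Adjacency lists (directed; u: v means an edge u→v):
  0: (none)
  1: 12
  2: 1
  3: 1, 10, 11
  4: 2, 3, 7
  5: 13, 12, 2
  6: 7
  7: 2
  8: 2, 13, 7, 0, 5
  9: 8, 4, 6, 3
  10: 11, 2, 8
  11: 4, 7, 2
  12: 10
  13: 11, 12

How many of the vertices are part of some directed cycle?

A vertex is on a directed cycle iff it belongs to a strongly connected component of size ≥ 2 (or has a self-loop).
The vertices on cycles are {1, 2, 3, 4, 5, 7, 8, 10, 11, 12, 13} — 11 in total.

11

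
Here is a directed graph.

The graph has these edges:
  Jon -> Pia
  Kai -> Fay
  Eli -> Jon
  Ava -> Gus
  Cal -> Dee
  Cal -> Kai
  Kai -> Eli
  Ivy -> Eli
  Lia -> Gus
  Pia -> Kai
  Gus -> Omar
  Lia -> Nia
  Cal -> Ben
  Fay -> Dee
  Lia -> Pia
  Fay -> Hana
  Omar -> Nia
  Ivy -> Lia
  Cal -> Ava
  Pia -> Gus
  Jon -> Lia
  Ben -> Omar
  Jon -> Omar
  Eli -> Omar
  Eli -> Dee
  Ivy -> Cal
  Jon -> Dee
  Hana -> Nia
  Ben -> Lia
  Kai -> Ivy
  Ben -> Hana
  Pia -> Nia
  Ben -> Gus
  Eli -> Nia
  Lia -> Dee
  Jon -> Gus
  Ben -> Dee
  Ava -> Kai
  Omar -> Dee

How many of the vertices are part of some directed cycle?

9

A vertex is on a directed cycle iff it belongs to a strongly connected component of size ≥ 2 (or has a self-loop).
The vertices on cycles are {Ava, Ben, Cal, Eli, Ivy, Jon, Kai, Lia, Pia} — 9 in total.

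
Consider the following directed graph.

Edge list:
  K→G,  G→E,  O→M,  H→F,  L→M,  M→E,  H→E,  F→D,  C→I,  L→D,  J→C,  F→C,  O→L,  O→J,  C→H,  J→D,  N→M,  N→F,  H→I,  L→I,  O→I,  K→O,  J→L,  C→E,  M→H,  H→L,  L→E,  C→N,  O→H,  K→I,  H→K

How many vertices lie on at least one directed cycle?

A vertex is on a directed cycle iff it belongs to a strongly connected component of size ≥ 2 (or has a self-loop).
The vertices on cycles are {C, F, H, J, K, L, M, N, O} — 9 in total.

9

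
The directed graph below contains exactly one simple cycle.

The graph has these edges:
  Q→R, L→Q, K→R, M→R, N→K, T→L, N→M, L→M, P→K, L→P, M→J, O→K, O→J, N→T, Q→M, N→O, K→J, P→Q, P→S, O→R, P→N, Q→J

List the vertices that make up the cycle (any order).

L, N, P, T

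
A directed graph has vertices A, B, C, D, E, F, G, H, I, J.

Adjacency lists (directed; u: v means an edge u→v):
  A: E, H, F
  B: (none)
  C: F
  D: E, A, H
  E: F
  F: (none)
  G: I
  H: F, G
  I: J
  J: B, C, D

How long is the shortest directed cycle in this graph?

5

For each vertex v, BFS finds the shortest path from v back to v.
The shortest such closed walk is I → J → D → H → G → I, length 5.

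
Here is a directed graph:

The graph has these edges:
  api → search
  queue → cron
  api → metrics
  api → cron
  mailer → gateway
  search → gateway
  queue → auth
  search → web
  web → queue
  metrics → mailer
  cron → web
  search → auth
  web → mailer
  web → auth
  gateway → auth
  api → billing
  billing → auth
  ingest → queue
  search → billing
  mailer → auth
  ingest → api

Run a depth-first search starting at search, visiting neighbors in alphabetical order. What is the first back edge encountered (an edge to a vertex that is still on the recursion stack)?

cron→web

DFS from search (visiting neighbors in alphabetical order); mark gray on enter, black on exit:
search gray
  auth gray
  auth black
  billing gray
    billing→auth: auth black — skip
  billing black
  gateway gray
    gateway→auth: auth black — skip
  gateway black
  web gray
    web→auth: auth black — skip
    mailer gray
      mailer→auth: auth black — skip
      mailer→gateway: gateway black — skip
    mailer black
    queue gray
      queue→auth: auth black — skip
      cron gray
        cron→web: web is gray → back edge
First back edge: cron → web.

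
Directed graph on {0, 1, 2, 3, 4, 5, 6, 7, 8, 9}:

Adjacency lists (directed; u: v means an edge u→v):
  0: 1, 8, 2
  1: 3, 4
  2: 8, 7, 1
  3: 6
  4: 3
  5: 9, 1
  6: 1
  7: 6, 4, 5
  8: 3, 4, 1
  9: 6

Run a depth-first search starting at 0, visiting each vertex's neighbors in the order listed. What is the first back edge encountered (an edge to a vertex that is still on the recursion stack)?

6→1

DFS from 0 (visiting each vertex's neighbors in the order listed); mark gray on enter, black on exit:
0 gray
  1 gray
    3 gray
      6 gray
        6→1: 1 is gray → back edge
First back edge: 6 → 1.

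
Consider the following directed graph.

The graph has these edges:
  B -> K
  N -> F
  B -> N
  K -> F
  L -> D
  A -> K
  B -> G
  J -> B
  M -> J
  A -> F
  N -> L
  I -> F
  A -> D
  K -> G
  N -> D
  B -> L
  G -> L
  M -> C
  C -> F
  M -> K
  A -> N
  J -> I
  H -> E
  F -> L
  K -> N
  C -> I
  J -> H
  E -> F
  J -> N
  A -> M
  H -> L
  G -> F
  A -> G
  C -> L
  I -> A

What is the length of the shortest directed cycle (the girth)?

For each vertex v, BFS finds the shortest path from v back to v.
The shortest such closed walk is M → J → I → A → M, length 4.

4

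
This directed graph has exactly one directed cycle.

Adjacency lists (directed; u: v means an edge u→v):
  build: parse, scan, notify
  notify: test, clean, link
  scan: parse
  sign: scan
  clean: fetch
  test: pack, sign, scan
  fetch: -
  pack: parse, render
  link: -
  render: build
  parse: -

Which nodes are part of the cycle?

DFS with gray/black marking from render:
render gray
  build gray
    parse gray
    parse black
    scan gray
      scan→parse: parse black — skip
    scan black
    notify gray
      test gray
        pack gray
          pack→parse: parse black — skip
          pack→render: render is gray → back edge
Back edge closes the cycle render → build → notify → test → pack → render; its vertices are {pack, test, build, notify, render}.

pack, test, build, notify, render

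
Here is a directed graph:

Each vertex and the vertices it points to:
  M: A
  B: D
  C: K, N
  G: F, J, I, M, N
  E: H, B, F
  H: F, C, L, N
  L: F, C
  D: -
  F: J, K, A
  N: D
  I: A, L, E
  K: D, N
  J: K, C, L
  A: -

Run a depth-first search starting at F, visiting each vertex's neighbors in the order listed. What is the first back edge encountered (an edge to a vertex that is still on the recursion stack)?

DFS from F (visiting each vertex's neighbors in the order listed); mark gray on enter, black on exit:
F gray
  J gray
    K gray
      D gray
      D black
      N gray
        N→D: D black — skip
      N black
    K black
    C gray
      C→K: K black — skip
      C→N: N black — skip
    C black
    L gray
      L→F: F is gray → back edge
First back edge: L → F.

L->F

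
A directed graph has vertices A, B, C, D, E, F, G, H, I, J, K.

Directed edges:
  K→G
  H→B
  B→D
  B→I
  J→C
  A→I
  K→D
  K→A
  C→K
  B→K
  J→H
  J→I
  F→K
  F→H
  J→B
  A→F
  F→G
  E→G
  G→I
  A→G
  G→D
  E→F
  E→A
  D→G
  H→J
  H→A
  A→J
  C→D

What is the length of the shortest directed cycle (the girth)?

2

For each vertex v, BFS finds the shortest path from v back to v.
The shortest such closed walk is H → J → H, length 2.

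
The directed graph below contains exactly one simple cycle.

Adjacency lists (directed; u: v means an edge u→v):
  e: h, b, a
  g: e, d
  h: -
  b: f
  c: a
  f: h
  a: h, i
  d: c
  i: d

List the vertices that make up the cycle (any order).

a, c, d, i

DFS with gray/black marking from d:
d gray
  c gray
    a gray
      h gray
      h black
      i gray
        i→d: d is gray → back edge
Back edge closes the cycle d → c → a → i → d; its vertices are {a, c, d, i}.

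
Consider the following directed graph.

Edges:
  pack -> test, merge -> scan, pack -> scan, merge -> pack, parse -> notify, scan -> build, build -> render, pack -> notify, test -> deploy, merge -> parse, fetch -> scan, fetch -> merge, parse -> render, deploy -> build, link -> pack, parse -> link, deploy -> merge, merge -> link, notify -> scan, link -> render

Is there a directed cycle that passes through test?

Yes

test is on a cycle iff test can reach itself via ≥1 edge.
test → deploy → merge → pack → test — yes.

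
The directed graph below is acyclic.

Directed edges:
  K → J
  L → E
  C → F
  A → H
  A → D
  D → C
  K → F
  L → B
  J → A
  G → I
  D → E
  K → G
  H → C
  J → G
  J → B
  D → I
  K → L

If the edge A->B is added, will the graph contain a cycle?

No

Adding A→B creates a cycle iff B can already reach A.
Explore from B: no path reaches A. The graph stays acyclic.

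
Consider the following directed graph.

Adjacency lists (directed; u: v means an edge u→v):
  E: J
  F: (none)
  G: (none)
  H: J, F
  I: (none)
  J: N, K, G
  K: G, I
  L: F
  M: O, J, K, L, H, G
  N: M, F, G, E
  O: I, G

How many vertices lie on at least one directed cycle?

A vertex is on a directed cycle iff it belongs to a strongly connected component of size ≥ 2 (or has a self-loop).
The vertices on cycles are {E, H, J, M, N} — 5 in total.

5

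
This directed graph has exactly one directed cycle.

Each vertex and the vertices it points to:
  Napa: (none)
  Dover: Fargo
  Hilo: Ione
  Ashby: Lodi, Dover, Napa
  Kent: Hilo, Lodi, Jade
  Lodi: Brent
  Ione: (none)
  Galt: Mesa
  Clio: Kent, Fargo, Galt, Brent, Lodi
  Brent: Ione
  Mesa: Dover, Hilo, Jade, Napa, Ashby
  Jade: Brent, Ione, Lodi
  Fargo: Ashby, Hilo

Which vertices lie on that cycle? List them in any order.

Ashby, Dover, Fargo

DFS with gray/black marking from Fargo:
Fargo gray
  Ashby gray
    Lodi gray
      Brent gray
        Ione gray
        Ione black
      Brent black
    Lodi black
    Dover gray
      Dover→Fargo: Fargo is gray → back edge
Back edge closes the cycle Fargo → Ashby → Dover → Fargo; its vertices are {Ashby, Dover, Fargo}.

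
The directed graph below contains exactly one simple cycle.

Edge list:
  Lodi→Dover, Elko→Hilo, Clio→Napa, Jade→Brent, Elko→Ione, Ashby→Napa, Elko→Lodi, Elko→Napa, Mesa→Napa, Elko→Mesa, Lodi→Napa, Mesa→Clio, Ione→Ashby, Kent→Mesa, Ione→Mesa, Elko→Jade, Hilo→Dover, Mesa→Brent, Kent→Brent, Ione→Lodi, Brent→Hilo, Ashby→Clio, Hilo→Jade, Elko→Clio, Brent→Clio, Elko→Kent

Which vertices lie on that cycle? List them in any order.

DFS with gray/black marking from Hilo:
Hilo gray
  Jade gray
    Brent gray
      Brent→Hilo: Hilo is gray → back edge
Back edge closes the cycle Hilo → Jade → Brent → Hilo; its vertices are {Hilo, Jade, Brent}.

Hilo, Jade, Brent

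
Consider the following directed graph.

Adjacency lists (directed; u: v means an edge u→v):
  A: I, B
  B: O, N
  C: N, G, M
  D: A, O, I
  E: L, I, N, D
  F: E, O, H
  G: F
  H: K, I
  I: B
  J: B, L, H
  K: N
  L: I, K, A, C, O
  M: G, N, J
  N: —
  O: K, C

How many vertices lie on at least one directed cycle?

A vertex is on a directed cycle iff it belongs to a strongly connected component of size ≥ 2 (or has a self-loop).
The vertices on cycles are {A, B, C, D, E, F, G, H, I, J, L, M, O} — 13 in total.

13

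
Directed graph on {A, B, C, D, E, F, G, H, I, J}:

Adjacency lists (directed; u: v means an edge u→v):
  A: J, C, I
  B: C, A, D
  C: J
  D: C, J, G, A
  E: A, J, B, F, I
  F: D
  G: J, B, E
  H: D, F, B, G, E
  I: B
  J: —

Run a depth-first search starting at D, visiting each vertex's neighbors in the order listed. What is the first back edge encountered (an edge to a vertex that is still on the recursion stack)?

DFS from D (visiting each vertex's neighbors in the order listed); mark gray on enter, black on exit:
D gray
  C gray
    J gray
    J black
  C black
  D→J: J black — skip
  G gray
    G→J: J black — skip
    B gray
      B→C: C black — skip
      A gray
        A→J: J black — skip
        A→C: C black — skip
        I gray
          I→B: B is gray → back edge
First back edge: I → B.

I→B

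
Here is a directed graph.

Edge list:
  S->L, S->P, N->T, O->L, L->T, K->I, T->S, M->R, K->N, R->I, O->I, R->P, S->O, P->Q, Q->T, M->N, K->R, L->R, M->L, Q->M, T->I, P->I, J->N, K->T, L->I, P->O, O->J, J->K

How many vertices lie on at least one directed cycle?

11

A vertex is on a directed cycle iff it belongs to a strongly connected component of size ≥ 2 (or has a self-loop).
The vertices on cycles are {J, K, L, M, N, O, P, Q, R, S, T} — 11 in total.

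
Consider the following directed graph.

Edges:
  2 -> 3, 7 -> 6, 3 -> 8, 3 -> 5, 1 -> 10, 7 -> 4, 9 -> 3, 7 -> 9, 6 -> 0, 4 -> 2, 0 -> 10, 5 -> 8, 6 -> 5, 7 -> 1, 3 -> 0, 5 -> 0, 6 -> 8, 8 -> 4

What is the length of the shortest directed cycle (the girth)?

4

For each vertex v, BFS finds the shortest path from v back to v.
The shortest such closed walk is 4 → 2 → 3 → 8 → 4, length 4.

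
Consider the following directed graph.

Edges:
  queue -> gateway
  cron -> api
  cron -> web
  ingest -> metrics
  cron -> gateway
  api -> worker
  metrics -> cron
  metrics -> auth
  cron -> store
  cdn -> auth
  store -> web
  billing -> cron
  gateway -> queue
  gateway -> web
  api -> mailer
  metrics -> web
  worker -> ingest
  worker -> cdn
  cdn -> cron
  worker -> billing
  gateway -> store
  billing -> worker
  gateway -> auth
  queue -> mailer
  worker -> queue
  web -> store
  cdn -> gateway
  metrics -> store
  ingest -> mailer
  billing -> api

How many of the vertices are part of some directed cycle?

A vertex is on a directed cycle iff it belongs to a strongly connected component of size ≥ 2 (or has a self-loop).
The vertices on cycles are {api, cdn, web, cron, queue, store, ingest, worker, billing, gateway, metrics} — 11 in total.

11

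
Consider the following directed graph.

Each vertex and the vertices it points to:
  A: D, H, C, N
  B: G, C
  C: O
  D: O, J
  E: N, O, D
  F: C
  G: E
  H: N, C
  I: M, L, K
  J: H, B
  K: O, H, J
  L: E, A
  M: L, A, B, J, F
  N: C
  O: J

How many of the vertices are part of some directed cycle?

9

A vertex is on a directed cycle iff it belongs to a strongly connected component of size ≥ 2 (or has a self-loop).
The vertices on cycles are {B, C, D, E, G, H, J, N, O} — 9 in total.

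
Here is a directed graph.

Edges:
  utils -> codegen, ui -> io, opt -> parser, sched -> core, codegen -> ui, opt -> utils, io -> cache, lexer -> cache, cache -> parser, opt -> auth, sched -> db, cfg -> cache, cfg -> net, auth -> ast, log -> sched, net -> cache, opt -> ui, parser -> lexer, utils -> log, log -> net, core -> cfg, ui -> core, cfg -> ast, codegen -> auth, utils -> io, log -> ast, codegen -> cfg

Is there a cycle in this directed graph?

Yes

DFS with white/gray/black marking, starting from cache:
cache gray
  parser gray
    lexer gray
      lexer→cache: cache is gray → back edge
Back edge found, so a cycle exists: cache → parser → lexer → cache.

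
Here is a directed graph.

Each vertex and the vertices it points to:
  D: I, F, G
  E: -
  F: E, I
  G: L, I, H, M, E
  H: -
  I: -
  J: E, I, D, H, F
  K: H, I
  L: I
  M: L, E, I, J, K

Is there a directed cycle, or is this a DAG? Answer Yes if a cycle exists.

Yes

DFS with white/gray/black marking, starting from M:
M gray
  L gray
    I gray
    I black
  L black
  E gray
  E black
  M→I: I black — skip
  J gray
    J→E: E black — skip
    J→I: I black — skip
    D gray
      D→I: I black — skip
      F gray
        F→E: E black — skip
        F→I: I black — skip
      F black
      G gray
        G→L: L black — skip
        G→I: I black — skip
        H gray
        H black
        G→M: M is gray → back edge
Back edge found, so a cycle exists: M → J → D → G → M.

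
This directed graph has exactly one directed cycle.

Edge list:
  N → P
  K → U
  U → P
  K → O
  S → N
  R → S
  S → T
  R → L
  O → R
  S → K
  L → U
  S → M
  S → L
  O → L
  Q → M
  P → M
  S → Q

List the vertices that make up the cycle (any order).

K, O, R, S

DFS with gray/black marking from S:
S gray
  N gray
    P gray
      M gray
      M black
    P black
  N black
  T gray
  T black
  L gray
    U gray
      U→P: P black — skip
    U black
  L black
  K gray
    K→U: U black — skip
    O gray
      R gray
        R→S: S is gray → back edge
Back edge closes the cycle S → K → O → R → S; its vertices are {K, O, R, S}.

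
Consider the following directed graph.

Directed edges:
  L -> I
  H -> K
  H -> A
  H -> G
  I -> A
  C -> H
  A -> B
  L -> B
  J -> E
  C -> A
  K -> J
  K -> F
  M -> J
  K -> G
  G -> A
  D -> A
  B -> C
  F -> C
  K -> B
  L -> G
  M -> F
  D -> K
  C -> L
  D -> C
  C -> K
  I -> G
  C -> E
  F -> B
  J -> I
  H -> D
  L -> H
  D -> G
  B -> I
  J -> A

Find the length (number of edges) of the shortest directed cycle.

3

For each vertex v, BFS finds the shortest path from v back to v.
The shortest such closed walk is F → C → K → F, length 3.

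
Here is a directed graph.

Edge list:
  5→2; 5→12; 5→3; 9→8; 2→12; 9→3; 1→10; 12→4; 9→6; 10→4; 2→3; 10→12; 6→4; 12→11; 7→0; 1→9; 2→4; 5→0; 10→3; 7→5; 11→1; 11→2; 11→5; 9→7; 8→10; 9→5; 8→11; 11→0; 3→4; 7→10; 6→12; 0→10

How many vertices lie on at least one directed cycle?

11

A vertex is on a directed cycle iff it belongs to a strongly connected component of size ≥ 2 (or has a self-loop).
The vertices on cycles are {0, 1, 2, 5, 6, 7, 8, 9, 10, 11, 12} — 11 in total.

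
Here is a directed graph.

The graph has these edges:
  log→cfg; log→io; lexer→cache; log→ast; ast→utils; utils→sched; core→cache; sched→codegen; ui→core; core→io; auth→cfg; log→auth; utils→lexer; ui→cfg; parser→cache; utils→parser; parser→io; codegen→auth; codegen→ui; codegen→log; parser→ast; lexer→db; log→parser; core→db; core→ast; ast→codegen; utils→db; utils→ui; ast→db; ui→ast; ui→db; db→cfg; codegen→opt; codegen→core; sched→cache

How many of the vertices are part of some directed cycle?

8

A vertex is on a directed cycle iff it belongs to a strongly connected component of size ≥ 2 (or has a self-loop).
The vertices on cycles are {ui, ast, log, core, sched, utils, parser, codegen} — 8 in total.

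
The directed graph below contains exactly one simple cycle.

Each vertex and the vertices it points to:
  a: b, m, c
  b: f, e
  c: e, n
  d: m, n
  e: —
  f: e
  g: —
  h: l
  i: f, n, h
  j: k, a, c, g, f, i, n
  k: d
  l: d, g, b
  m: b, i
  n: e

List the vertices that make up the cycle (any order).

d, h, i, l, m

DFS with gray/black marking from i:
i gray
  f gray
    e gray
    e black
  f black
  n gray
    n→e: e black — skip
  n black
  h gray
    l gray
      d gray
        m gray
          b gray
            b→f: f black — skip
            b→e: e black — skip
          b black
          m→i: i is gray → back edge
Back edge closes the cycle i → h → l → d → m → i; its vertices are {d, h, i, l, m}.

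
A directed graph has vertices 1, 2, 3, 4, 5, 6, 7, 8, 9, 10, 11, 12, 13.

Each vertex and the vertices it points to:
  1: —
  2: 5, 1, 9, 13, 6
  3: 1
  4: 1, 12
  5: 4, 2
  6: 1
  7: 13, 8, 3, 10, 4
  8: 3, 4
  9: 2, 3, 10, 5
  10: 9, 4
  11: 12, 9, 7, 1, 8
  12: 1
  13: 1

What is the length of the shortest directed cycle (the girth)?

For each vertex v, BFS finds the shortest path from v back to v.
The shortest such closed walk is 9 → 2 → 9, length 2.

2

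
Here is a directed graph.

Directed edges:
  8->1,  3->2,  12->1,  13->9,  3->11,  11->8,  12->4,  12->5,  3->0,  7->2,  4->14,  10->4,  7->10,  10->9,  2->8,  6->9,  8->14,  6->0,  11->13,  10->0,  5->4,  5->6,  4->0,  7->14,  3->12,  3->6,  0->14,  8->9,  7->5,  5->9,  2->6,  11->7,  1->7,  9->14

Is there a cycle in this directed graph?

Yes

DFS with white/gray/black marking, starting from 9:
9 gray
  14 gray
  14 black
9 black
0 gray
  0→14: 14 black — skip
0 black
1 gray
  7 gray
    5 gray
      4 gray
        4→0: 0 black — skip
        4→14: 14 black — skip
      4 black
      6 gray
        6→0: 0 black — skip
        6→9: 9 black — skip
      6 black
      5→9: 9 black — skip
    5 black
    2 gray
      8 gray
        8→1: 1 is gray → back edge
Back edge found, so a cycle exists: 1 → 7 → 2 → 8 → 1.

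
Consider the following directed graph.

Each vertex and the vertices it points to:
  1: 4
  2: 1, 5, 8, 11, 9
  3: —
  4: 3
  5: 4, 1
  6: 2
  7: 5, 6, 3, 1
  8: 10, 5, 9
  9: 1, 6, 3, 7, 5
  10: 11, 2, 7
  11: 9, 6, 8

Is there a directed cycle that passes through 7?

Yes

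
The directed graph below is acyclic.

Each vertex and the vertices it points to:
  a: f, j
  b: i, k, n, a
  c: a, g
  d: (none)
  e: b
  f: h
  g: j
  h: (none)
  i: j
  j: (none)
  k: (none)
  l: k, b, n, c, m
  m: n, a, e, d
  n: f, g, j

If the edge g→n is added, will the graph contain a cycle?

Adding g→n creates a cycle iff n can already reach g.
Path from n: n → g.
So n → … → g → n is a cycle.

Yes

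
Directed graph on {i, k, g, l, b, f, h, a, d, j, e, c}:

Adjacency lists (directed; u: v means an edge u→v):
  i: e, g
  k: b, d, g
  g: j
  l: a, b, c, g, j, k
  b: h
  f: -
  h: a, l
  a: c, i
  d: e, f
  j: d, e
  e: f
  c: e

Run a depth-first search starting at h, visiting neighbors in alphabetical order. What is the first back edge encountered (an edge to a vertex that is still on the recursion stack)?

b->h

DFS from h (visiting neighbors in alphabetical order); mark gray on enter, black on exit:
h gray
  a gray
    c gray
      e gray
        f gray
        f black
      e black
    c black
    i gray
      i→e: e black — skip
      g gray
        j gray
          d gray
            d→e: e black — skip
            d→f: f black — skip
          d black
          j→e: e black — skip
        j black
      g black
    i black
  a black
  l gray
    l→a: a black — skip
    b gray
      b→h: h is gray → back edge
First back edge: b → h.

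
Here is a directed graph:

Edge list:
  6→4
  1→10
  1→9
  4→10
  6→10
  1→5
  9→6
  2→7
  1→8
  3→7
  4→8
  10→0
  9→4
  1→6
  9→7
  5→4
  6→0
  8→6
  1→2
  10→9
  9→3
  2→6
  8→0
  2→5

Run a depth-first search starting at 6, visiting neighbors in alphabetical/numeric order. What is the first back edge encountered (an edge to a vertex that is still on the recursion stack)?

8->6

DFS from 6 (visiting neighbors in alphabetical/numeric order); mark gray on enter, black on exit:
6 gray
  0 gray
  0 black
  4 gray
    8 gray
      8→0: 0 black — skip
      8→6: 6 is gray → back edge
First back edge: 8 → 6.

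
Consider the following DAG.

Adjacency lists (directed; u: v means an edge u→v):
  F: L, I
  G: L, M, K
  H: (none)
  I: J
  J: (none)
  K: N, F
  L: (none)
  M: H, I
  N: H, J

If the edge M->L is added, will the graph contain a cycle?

No

Adding M→L creates a cycle iff L can already reach M.
Explore from L: no path reaches M. The graph stays acyclic.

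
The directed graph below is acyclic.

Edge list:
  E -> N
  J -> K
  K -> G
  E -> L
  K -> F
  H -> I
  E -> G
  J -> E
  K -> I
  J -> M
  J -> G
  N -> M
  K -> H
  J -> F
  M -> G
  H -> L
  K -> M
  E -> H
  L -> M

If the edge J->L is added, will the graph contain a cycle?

Adding J→L creates a cycle iff L can already reach J.
Explore from L: no path reaches J. The graph stays acyclic.

No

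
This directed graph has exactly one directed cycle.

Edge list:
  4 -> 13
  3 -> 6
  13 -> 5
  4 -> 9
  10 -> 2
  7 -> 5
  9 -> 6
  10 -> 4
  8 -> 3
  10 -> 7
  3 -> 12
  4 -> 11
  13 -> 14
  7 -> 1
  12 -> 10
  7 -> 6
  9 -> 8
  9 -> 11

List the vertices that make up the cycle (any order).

3, 4, 8, 9, 10, 12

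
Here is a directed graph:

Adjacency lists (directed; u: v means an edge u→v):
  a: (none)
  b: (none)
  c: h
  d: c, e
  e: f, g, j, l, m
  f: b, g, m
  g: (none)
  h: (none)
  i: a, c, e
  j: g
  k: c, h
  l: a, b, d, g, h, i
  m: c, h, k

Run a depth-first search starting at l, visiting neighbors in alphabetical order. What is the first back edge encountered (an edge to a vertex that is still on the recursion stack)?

e->l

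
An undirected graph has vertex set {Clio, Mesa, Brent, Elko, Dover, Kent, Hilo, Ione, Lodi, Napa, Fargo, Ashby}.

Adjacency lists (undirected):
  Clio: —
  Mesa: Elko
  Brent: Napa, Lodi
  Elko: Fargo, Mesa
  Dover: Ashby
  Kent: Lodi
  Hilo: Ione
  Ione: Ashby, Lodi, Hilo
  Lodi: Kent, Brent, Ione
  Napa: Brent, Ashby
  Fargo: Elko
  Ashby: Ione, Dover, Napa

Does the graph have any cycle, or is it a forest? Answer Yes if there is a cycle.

DFS, tracking each vertex's parent; an edge to a visited non-parent vertex closes a cycle.
Start from Hilo:
visit Hilo (parent –)
  visit Ione (parent Hilo)
    visit Ashby (parent Ione)
      Ashby–Ione: parent, skip
      visit Dover (parent Ashby)
        Dover–Ashby: parent, skip
      visit Napa (parent Ashby)
        visit Brent (parent Napa)
          Brent–Napa: parent, skip
          visit Lodi (parent Brent)
            visit Kent (parent Lodi)
              Kent–Lodi: parent, skip
            Lodi–Brent: parent, skip
            Lodi–Ione: Ione visited and ≠ parent → cycle
Cycle: Ione – Ashby – Napa – Brent – Lodi – Ione.

Yes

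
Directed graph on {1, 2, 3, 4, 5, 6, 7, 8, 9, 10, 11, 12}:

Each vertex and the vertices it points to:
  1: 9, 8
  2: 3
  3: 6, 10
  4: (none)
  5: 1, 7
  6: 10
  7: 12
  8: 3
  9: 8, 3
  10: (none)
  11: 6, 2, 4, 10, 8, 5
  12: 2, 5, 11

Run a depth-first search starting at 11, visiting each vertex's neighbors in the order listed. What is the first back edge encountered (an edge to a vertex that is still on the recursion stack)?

DFS from 11 (visiting each vertex's neighbors in the order listed); mark gray on enter, black on exit:
11 gray
  6 gray
    10 gray
    10 black
  6 black
  2 gray
    3 gray
      3→6: 6 black — skip
      3→10: 10 black — skip
    3 black
  2 black
  4 gray
  4 black
  11→10: 10 black — skip
  8 gray
    8→3: 3 black — skip
  8 black
  5 gray
    1 gray
      9 gray
        9→8: 8 black — skip
        9→3: 3 black — skip
      9 black
      1→8: 8 black — skip
    1 black
    7 gray
      12 gray
        12→2: 2 black — skip
        12→5: 5 is gray → back edge
First back edge: 12 → 5.

12→5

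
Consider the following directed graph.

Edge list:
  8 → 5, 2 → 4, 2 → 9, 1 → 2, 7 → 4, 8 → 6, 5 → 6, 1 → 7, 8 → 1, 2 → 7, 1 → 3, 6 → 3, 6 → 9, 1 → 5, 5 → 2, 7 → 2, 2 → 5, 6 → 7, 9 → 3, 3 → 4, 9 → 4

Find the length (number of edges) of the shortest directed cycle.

2

For each vertex v, BFS finds the shortest path from v back to v.
The shortest such closed walk is 2 → 5 → 2, length 2.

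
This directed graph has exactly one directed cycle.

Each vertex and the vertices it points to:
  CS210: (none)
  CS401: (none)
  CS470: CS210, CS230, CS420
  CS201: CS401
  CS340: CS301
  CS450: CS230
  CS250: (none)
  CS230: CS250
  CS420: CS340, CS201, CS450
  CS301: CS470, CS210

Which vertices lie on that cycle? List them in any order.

CS301, CS340, CS420, CS470

DFS with gray/black marking from CS420:
CS420 gray
  CS340 gray
    CS301 gray
      CS470 gray
        CS210 gray
        CS210 black
        CS230 gray
          CS250 gray
          CS250 black
        CS230 black
        CS470→CS420: CS420 is gray → back edge
Back edge closes the cycle CS420 → CS340 → CS301 → CS470 → CS420; its vertices are {CS301, CS340, CS420, CS470}.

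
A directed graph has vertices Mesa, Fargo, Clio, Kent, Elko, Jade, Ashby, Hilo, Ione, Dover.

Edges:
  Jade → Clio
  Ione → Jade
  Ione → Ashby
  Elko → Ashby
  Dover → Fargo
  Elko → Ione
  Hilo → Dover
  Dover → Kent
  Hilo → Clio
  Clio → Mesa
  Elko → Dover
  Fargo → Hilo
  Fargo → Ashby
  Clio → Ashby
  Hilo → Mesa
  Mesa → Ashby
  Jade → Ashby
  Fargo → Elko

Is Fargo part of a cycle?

Yes

Fargo is on a cycle iff Fargo can reach itself via ≥1 edge.
Fargo → Elko → Dover → Fargo — yes.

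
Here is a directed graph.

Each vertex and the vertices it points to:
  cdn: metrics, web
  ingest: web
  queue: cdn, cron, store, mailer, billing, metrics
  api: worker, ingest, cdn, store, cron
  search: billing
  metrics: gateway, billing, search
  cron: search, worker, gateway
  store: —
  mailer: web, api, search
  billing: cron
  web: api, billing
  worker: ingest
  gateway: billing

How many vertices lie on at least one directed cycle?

10

A vertex is on a directed cycle iff it belongs to a strongly connected component of size ≥ 2 (or has a self-loop).
The vertices on cycles are {api, cdn, web, cron, ingest, search, worker, billing, gateway, metrics} — 10 in total.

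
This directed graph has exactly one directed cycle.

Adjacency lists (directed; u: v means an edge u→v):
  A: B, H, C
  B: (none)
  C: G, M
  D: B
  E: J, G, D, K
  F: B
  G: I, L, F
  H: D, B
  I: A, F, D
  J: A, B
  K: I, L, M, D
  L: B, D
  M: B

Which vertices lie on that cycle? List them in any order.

DFS with gray/black marking from G:
G gray
  I gray
    A gray
      B gray
      B black
      H gray
        D gray
          D→B: B black — skip
        D black
        H→B: B black — skip
      H black
      C gray
        C→G: G is gray → back edge
Back edge closes the cycle G → I → A → C → G; its vertices are {A, C, G, I}.

A, C, G, I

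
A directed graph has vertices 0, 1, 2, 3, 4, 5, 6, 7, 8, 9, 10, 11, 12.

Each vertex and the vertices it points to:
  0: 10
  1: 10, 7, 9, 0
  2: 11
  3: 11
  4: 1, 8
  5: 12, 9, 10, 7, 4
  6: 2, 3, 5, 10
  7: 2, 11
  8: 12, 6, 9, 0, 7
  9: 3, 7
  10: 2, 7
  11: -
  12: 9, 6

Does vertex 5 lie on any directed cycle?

Yes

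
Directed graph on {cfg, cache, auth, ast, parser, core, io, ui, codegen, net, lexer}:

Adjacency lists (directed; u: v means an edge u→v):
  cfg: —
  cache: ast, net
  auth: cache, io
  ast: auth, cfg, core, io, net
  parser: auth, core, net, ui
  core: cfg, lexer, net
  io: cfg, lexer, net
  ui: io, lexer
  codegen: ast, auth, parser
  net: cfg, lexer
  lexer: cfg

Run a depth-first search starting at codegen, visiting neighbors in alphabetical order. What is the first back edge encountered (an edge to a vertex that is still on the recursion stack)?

DFS from codegen (visiting neighbors in alphabetical order); mark gray on enter, black on exit:
codegen gray
  ast gray
    auth gray
      cache gray
        cache→ast: ast is gray → back edge
First back edge: cache → ast.

cache→ast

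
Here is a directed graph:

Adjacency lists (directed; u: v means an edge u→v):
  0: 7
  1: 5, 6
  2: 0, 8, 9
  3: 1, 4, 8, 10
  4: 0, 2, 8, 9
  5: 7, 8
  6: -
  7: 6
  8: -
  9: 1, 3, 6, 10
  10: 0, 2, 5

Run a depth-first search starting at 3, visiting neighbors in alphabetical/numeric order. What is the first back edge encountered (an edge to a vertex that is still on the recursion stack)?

9->3

DFS from 3 (visiting neighbors in alphabetical/numeric order); mark gray on enter, black on exit:
3 gray
  1 gray
    5 gray
      7 gray
        6 gray
        6 black
      7 black
      8 gray
      8 black
    5 black
    1→6: 6 black — skip
  1 black
  4 gray
    0 gray
      0→7: 7 black — skip
    0 black
    2 gray
      2→0: 0 black — skip
      2→8: 8 black — skip
      9 gray
        9→1: 1 black — skip
        9→3: 3 is gray → back edge
First back edge: 9 → 3.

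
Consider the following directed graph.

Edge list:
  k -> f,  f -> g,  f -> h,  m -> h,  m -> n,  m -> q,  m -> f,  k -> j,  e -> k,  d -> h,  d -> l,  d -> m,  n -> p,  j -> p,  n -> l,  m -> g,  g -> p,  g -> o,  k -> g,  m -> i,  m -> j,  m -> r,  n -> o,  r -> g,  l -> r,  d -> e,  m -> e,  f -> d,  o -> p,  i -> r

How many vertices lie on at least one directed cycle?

5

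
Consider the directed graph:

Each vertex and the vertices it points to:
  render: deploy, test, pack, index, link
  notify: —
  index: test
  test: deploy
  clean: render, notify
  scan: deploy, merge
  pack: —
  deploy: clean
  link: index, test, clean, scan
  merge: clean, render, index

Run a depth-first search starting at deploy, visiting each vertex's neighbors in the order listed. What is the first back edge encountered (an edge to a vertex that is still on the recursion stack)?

DFS from deploy (visiting each vertex's neighbors in the order listed); mark gray on enter, black on exit:
deploy gray
  clean gray
    render gray
      render→deploy: deploy is gray → back edge
First back edge: render → deploy.

render→deploy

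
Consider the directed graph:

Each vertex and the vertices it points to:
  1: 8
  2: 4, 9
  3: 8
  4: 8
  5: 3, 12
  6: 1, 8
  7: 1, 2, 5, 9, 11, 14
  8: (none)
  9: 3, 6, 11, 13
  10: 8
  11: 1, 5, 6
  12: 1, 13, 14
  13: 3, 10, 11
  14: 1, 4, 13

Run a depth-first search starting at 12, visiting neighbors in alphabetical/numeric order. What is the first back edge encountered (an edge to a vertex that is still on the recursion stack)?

5->12

DFS from 12 (visiting neighbors in alphabetical/numeric order); mark gray on enter, black on exit:
12 gray
  1 gray
    8 gray
    8 black
  1 black
  13 gray
    3 gray
      3→8: 8 black — skip
    3 black
    10 gray
      10→8: 8 black — skip
    10 black
    11 gray
      11→1: 1 black — skip
      5 gray
        5→3: 3 black — skip
        5→12: 12 is gray → back edge
First back edge: 5 → 12.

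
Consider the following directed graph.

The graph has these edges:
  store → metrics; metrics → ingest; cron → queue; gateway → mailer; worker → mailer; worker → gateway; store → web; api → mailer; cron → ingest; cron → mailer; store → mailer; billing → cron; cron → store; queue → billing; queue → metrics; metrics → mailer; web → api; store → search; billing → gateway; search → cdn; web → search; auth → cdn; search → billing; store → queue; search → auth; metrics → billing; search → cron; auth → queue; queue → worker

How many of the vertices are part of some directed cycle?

8

A vertex is on a directed cycle iff it belongs to a strongly connected component of size ≥ 2 (or has a self-loop).
The vertices on cycles are {web, auth, cron, queue, store, search, billing, metrics} — 8 in total.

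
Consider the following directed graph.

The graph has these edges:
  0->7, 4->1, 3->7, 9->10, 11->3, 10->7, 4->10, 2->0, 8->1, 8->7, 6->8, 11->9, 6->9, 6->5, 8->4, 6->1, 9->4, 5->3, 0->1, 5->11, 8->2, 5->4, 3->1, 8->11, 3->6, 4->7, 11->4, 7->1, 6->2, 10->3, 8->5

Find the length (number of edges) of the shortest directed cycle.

For each vertex v, BFS finds the shortest path from v back to v.
The shortest such closed walk is 6 → 5 → 3 → 6, length 3.

3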